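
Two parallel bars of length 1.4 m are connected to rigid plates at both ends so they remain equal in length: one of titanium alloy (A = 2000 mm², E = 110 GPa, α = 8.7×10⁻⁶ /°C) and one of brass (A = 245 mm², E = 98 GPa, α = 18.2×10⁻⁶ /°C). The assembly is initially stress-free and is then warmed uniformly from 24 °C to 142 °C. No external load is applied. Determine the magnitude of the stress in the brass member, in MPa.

σ ≈ 99 MPa (compressive)

Both members must finish at the same length. With the larger α, the brass tends to over-expand; the plates restrain it, putting the brass in compression and the titanium alloy in tension. With no external load the two internal forces are equal and opposite, magnitude P.
Compatibility of the two members (thermal + elastic change equal): (α₁ − α₂)ΔT = P·[1/(A₁E₁) + 1/(A₂E₂)].
|α₁ − α₂|·ΔT = 9.5×10⁻⁶ × 118 = 0.001121.
1/(A₁E₁) + 1/(A₂E₂) = 1/(2000×110×10³) + 1/(245×98×10³) = 4.619×10⁻⁸ N⁻¹.
So P = 0.001121 / 4.619×10⁻⁸ = 24.27 kN.
σ_{brass} = P/A₂ = 24270/245 = 99.05 MPa, compressive.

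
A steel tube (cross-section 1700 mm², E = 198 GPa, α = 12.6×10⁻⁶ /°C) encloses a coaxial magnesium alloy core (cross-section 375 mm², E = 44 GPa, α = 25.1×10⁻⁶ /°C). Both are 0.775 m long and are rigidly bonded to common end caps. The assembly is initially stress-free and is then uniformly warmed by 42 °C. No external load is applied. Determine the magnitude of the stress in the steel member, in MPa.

σ ≈ 4.86 MPa (tensile)

The magnesium alloy has the larger α, so on heating it would change length more than the steel if both were free. The rigid plates force a common final length, so the magnesium alloy is put into compression and the steel into tension, with equal and opposite forces P (no external load).
Compatibility of the two members (thermal + elastic change equal): (α₁ − α₂)ΔT = P·[1/(A₁E₁) + 1/(A₂E₂)].
|α₁ − α₂|·ΔT = 12.5×10⁻⁶ × 42 = 0.000525.
1/(A₁E₁) + 1/(A₂E₂) = 1/(1700×198×10³) + 1/(375×44×10³) = 6.358×10⁻⁸ N⁻¹.
So P = 0.000525 / 6.358×10⁻⁸ = 8.258 kN.
σ_{steel} = P/A₁ = 8258/1700 = 4.857 MPa, tensile.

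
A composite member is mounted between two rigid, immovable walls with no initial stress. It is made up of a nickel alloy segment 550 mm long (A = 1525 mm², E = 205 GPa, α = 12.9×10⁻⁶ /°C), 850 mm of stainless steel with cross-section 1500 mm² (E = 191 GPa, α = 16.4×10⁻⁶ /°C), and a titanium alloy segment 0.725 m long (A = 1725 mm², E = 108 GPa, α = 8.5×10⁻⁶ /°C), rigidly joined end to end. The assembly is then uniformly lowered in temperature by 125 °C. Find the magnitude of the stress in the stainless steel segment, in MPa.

σ ≈ 263 MPa (tensile)

If the supports were absent, the total length change would be Σ αᵢΔT Lᵢ = 12.9×10⁻⁶×125×550 + 16.4×10⁻⁶×125×850 + 8.5×10⁻⁶×125×725 = 3.4 mm.
The walls prevent any net length change, so an axial force P (same in every segment) develops. Compatibility: P · Σ Lᵢ/(AᵢEᵢ) = δ_free.
The series flexibility is Σ Lᵢ/(AᵢEᵢ) = 550/(1525×205×10³) + 850/(1500×191×10³) + 725/(1725×108×10³) = 8.618×10⁻⁶ mm/N.
Hence P = δ_free / Σ(L/AE) = 3.4/8.618×10⁻⁶ = 394.5 kN (tensile).
σ_{stainless steel} = P / A = 394500 / 1500 = 263 MPa.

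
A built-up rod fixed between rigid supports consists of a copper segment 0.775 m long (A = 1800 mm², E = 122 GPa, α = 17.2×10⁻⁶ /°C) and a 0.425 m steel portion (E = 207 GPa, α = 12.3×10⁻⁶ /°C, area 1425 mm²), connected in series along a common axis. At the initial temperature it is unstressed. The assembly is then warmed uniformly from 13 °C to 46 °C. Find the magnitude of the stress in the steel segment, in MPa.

σ ≈ 86.5 MPa (compressive)

Free thermal expansion of the whole bar: Σ αᵢΔT Lᵢ = 17.2×10⁻⁶×33×775 + 12.3×10⁻⁶×33×425 = 0.6124 mm.
The rigid supports impose zero overall length change; the single axial force P common to all segments must satisfy P Σ Lᵢ/(AᵢEᵢ) = δ_free.
Σ Lᵢ/(AᵢEᵢ) = 775/(1800×122×10³) + 425/(1425×207×10³) = 4.97×10⁻⁶ mm/N.
P = 0.6124 / 4.97×10⁻⁶ = 123200 N = 123.2 kN, compressive.
σ_{steel} = P / A = 123200 / 1425 = 86.47 MPa.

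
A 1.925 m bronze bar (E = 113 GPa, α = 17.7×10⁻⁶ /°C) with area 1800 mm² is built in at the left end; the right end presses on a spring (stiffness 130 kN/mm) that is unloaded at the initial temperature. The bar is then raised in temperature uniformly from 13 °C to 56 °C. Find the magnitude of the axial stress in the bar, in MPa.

Free thermal expansion: δ_free = αΔT L = 17.7×10⁻⁶ × 43 × 1925 = 1.465 mm.
With a force P in the spring, the elastic change of the bar is PL/(AE) and that of the spring is P/k; compatibility requires their sum to equal δ_free.
So P = δ_free / [L/(AE) + 1/k] = 1.465 / [ 1925/(1800×113×10³) + 1/(130×10³) ].
P = 1.465 / 1.716×10⁻⁵ = 85400 N.
σ = P/A = 85400/1800 = 47.44 MPa.

σ ≈ 47.4 MPa (compressive)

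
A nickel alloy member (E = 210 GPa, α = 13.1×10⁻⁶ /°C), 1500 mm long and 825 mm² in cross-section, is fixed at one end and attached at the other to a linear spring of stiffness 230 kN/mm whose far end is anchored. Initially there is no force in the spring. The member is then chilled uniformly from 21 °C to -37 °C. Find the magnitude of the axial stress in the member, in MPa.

σ ≈ 106 MPa (tensile)

If the spring were absent the member would shorten by αΔT L = 13.1×10⁻⁶ × 58 × 1500 = 1.14 mm.
Let P be the tensile force in the spring. The member extends elastically by PL/(AE) and the spring stretches by P/k; together these equal δ_free.
So P = δ_free / [L/(AE) + 1/k] = 1.14 / [ 1500/(825×210×10³) + 1/(230×10³) ].
P = 1.14 / 1.301×10⁻⁵ = 87630 N.
σ = P/A = 87630/825 = 106.2 MPa.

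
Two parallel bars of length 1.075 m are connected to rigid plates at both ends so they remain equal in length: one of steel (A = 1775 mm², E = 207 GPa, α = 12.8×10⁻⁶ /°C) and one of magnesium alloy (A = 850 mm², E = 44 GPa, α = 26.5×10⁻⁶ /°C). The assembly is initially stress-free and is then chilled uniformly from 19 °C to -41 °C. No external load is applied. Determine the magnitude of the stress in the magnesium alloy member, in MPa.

σ ≈ 32.8 MPa (tensile)

The magnesium alloy has the larger α, so on cooling it would change length more than the steel if both were free. The rigid plates force a common final length, so the magnesium alloy is put into tension and the steel into compression, with equal and opposite forces P (no external load).
Setting the final lengths equal and cancelling L: (α₁ − α₂)ΔT = P/(A₁E₁) + P/(A₂E₂).
|α₁ − α₂|·ΔT = 13.7×10⁻⁶ × 60 = 0.000822.
1/(A₁E₁) + 1/(A₂E₂) = 1/(1775×207×10³) + 1/(850×44×10³) = 2.946×10⁻⁸ N⁻¹.
So P = 0.000822 / 2.946×10⁻⁸ = 27.9 kN.
σ_{magnesium alloy} = P/A₂ = 27900/850 = 32.83 MPa, tensile.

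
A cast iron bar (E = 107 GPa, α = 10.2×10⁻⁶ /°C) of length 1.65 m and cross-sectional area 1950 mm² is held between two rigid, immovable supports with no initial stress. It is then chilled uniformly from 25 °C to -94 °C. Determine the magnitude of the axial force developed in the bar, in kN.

With zero net strain, σ = E·αΔT = 107 GPa × 10.2×10⁻⁶ × 119 = 129.9 MPa.
P = AEαΔT = 1950 × 107×10³ × 10.2×10⁻⁶ × 119 = 253.3 kN (tensile).

P ≈ 253 kN (tensile)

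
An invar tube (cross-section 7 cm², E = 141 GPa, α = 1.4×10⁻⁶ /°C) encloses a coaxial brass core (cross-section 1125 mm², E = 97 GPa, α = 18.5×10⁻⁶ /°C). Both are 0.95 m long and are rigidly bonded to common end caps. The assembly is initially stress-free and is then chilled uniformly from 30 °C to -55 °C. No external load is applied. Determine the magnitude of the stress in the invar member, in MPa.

The brass has the larger α, so on cooling it would change length more than the invar if both were free. The rigid plates force a common final length, so the brass is put into tension and the invar into compression, with equal and opposite forces P (no external load).
Setting the final lengths equal and cancelling L: (α₁ − α₂)ΔT = P/(A₁E₁) + P/(A₂E₂).
|α₁ − α₂|·ΔT = 17.1×10⁻⁶ × 85 = 0.001454.
1/(A₁E₁) + 1/(A₂E₂) = 1/(700×141×10³) + 1/(1125×97×10³) = 1.93×10⁻⁸ N⁻¹.
So P = 0.001454 / 1.93×10⁻⁸ = 75.33 kN.
σ_{invar} = P/A₁ = 75330/700 = 107.6 MPa, compressive.

σ ≈ 108 MPa (compressive)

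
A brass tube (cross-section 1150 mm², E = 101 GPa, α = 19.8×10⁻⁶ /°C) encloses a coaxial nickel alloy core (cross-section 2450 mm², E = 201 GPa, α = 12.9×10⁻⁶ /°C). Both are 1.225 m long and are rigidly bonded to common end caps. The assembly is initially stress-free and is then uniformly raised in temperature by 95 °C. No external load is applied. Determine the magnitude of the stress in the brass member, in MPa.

Both members must finish at the same length. With the larger α, the brass tends to over-expand; the plates restrain it, putting the brass in compression and the nickel alloy in tension. With no external load the two internal forces are equal and opposite, magnitude P.
Equating the net (thermal + elastic) strains gives |α₁ − α₂|·ΔT = P·[1/(A₁E₁) + 1/(A₂E₂)].
|α₁ − α₂|·ΔT = 6.9×10⁻⁶ × 95 = 0.0006555.
1/(A₁E₁) + 1/(A₂E₂) = 1/(1150×101×10³) + 1/(2450×201×10³) = 1.064×10⁻⁸ N⁻¹.
P = 0.0006555 / 1.064×10⁻⁸ = 61610 N = 61.61 kN.
σ_{brass} = P/A₁ = 61610/1150 = 53.57 MPa, compressive.

σ ≈ 53.6 MPa (compressive)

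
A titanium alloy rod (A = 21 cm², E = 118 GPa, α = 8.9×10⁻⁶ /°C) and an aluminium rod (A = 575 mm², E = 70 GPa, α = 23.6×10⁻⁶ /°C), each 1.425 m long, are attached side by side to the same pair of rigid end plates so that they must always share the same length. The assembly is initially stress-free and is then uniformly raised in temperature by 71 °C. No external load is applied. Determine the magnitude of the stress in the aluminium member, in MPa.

σ ≈ 62.9 MPa (compressive)

Equilibrium of a rigid end plate with no external load gives equal and opposite internal forces ±P in the two members. Since α_{aluminium} > α_{titanium alloy}, heating drives the aluminium into compression and the titanium alloy into tension.
Compatibility of the two members (thermal + elastic change equal): (α₁ − α₂)ΔT = P·[1/(A₁E₁) + 1/(A₂E₂)].
|α₁ − α₂|·ΔT = 14.7×10⁻⁶ × 71 = 0.001044.
1/(A₁E₁) + 1/(A₂E₂) = 1/(2100×118×10³) + 1/(575×70×10³) = 2.888×10⁻⁸ N⁻¹.
So P = 0.001044 / 2.888×10⁻⁸ = 36.14 kN.
σ_{aluminium} = P/A₂ = 36140/575 = 62.85 MPa, compressive.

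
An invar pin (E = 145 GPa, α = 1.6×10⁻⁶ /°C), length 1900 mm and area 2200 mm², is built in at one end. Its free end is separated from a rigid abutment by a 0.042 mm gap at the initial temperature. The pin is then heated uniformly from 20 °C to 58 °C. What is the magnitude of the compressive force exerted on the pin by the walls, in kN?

Unrestrained expansion: δ_free = αΔT L = 1.6×10⁻⁶ × 38 × 1900 = 0.1155 mm.
This exceeds the 0.042 mm gap, so the wall pushes back. The portion of expansion that must be recovered elastically is δ_free − gap = 0.1155 − 0.042 = 0.07352 mm.
That suppressed elongation corresponds to σ = E·Δ/L = 145×10³ × 0.07352/1900 = 5.611 MPa.
P = σA = 5.611 × 2200 = 12.34 kN.

P ≈ 12.3 kN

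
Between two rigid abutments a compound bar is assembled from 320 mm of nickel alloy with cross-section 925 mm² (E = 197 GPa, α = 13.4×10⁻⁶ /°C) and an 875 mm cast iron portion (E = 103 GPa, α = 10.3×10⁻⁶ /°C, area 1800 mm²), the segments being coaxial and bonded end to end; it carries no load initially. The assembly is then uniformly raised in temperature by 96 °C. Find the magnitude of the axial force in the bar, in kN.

If the supports were absent, the total length change would be Σ αᵢΔT Lᵢ = 13.4×10⁻⁶×96×320 + 10.3×10⁻⁶×96×875 = 1.277 mm.
The rigid supports impose zero overall length change; the single axial force P common to all segments must satisfy P Σ Lᵢ/(AᵢEᵢ) = δ_free.
Σ Lᵢ/(AᵢEᵢ) = 320/(925×197×10³) + 875/(1800×103×10³) = 6.476×10⁻⁶ mm/N.
Hence P = δ_free / Σ(L/AE) = 1.277/6.476×10⁻⁶ = 197.2 kN (compressive).

P ≈ 197 kN (compressive)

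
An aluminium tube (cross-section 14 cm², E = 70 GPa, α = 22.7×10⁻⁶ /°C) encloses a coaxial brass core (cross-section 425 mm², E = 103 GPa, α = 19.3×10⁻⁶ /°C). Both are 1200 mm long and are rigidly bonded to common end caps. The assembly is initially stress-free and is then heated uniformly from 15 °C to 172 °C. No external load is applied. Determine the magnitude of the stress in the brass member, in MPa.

σ ≈ 38 MPa (tensile)

Equilibrium of a rigid end plate with no external load gives equal and opposite internal forces ±P in the two members. Since α_{aluminium} > α_{brass}, heating drives the aluminium into compression and the brass into tension.
Compatibility of the two members (thermal + elastic change equal): (α₁ − α₂)ΔT = P·[1/(A₁E₁) + 1/(A₂E₂)].
|α₁ − α₂|·ΔT = 3.4×10⁻⁶ × 157 = 0.0005338.
1/(A₁E₁) + 1/(A₂E₂) = 1/(1400×70×10³) + 1/(425×103×10³) = 3.305×10⁻⁸ N⁻¹.
P = 0.0005338 / 3.305×10⁻⁸ = 16150 N = 16.15 kN.
σ_{brass} = P/A₂ = 16150/425 = 38.01 MPa, tensile.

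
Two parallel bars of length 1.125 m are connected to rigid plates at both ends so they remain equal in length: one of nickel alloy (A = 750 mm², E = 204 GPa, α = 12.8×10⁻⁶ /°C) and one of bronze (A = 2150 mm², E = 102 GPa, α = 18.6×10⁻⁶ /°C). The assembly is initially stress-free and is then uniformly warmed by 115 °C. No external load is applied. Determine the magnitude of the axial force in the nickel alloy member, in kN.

P ≈ 60.1 kN (tensile in the nickel alloy)

Equilibrium of a rigid end plate with no external load gives equal and opposite internal forces ±P in the two members. Since α_{bronze} > α_{nickel alloy}, heating drives the bronze into compression and the nickel alloy into tension.
Equating the net (thermal + elastic) strains gives |α₁ − α₂|·ΔT = P·[1/(A₁E₁) + 1/(A₂E₂)].
|α₁ − α₂|·ΔT = 5.8×10⁻⁶ × 115 = 0.000667.
1/(A₁E₁) + 1/(A₂E₂) = 1/(750×204×10³) + 1/(2150×102×10³) = 1.11×10⁻⁸ N⁻¹.
So P = 0.000667 / 1.11×10⁻⁸ = 60.11 kN.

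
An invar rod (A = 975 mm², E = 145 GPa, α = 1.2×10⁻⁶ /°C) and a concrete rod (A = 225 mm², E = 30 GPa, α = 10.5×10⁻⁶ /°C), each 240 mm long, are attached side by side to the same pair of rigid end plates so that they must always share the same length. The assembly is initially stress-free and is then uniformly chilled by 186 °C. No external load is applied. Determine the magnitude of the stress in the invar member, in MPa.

Both members must finish at the same length. With the larger α, the concrete tends to over-contract; the plates restrain it, putting the concrete in tension and the invar in compression. With no external load the two internal forces are equal and opposite, magnitude P.
Setting the final lengths equal and cancelling L: (α₁ − α₂)ΔT = P/(A₁E₁) + P/(A₂E₂).
|α₁ − α₂|·ΔT = 9.3×10⁻⁶ × 186 = 0.00173.
1/(A₁E₁) + 1/(A₂E₂) = 1/(975×145×10³) + 1/(225×30×10³) = 1.552×10⁻⁷ N⁻¹.
So P = 0.00173 / 1.552×10⁻⁷ = 11.14 kN.
σ_{invar} = P/A₁ = 11140/975 = 11.43 MPa, compressive.

σ ≈ 11.4 MPa (compressive)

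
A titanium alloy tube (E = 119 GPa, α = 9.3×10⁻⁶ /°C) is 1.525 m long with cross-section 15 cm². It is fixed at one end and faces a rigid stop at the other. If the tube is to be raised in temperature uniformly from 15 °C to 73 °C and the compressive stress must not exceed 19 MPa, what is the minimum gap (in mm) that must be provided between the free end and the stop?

g ≈ 0.579 mm

Free expansion if unrestrained: δ_free = αΔT L = 9.3×10⁻⁶ × 58 × 1525 = 0.8226 mm.
A stress of 19 MPa corresponds to the wall pushing the tube back by σL/E = 19×1525/(119×10³) = 0.2435 mm.
So the gap has to take up the difference, g_min = δ_free − σL/E = 0.8226 − 0.2435 = 0.5791 mm.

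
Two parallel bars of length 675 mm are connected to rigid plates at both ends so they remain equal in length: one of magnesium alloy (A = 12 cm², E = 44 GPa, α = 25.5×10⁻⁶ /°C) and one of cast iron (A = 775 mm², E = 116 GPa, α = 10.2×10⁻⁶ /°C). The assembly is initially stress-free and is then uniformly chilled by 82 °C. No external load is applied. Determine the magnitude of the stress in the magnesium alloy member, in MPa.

σ ≈ 34.8 MPa (tensile)

The magnesium alloy has the larger α, so on cooling it would change length more than the cast iron if both were free. The rigid plates force a common final length, so the magnesium alloy is put into tension and the cast iron into compression, with equal and opposite forces P (no external load).
Equating the net (thermal + elastic) strains gives |α₁ − α₂|·ΔT = P·[1/(A₁E₁) + 1/(A₂E₂)].
|α₁ − α₂|·ΔT = 15.3×10⁻⁶ × 82 = 0.001255.
1/(A₁E₁) + 1/(A₂E₂) = 1/(1200×44×10³) + 1/(775×116×10³) = 3.006×10⁻⁸ N⁻¹.
So P = 0.001255 / 3.006×10⁻⁸ = 41.73 kN.
σ_{magnesium alloy} = P/A₁ = 41730/1200 = 34.78 MPa, tensile.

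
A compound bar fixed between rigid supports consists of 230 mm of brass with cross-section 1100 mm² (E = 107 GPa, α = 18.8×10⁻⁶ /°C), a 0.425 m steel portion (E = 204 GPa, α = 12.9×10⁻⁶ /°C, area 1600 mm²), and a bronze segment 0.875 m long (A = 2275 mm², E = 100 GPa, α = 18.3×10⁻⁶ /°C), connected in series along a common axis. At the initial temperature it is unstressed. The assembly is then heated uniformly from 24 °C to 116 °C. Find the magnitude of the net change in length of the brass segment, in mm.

If the supports were absent, the total length change would be Σ αᵢΔT Lᵢ = 18.8×10⁻⁶×92×230 + 12.9×10⁻⁶×92×425 + 18.3×10⁻⁶×92×875 = 2.375 mm.
The walls prevent any net length change, so an axial force P (same in every segment) develops. Compatibility: P · Σ Lᵢ/(AᵢEᵢ) = δ_free.
Σ Lᵢ/(AᵢEᵢ) = 230/(1100×107×10³) + 425/(1600×204×10³) + 875/(2275×100×10³) = 7.102×10⁻⁶ mm/N.
So P = 2.375 / 7.102×10⁻⁶ = 334.4 kN, compressive.
For the brass segment, free thermal change = 18.8×10⁻⁶×92×230 = 0.3978 mm and elastic change from P = 334400×230/(1100×107×10³) = 0.6535 mm; these oppose, so the net change is 0.256 mm (segment shortens).

|ΔL| ≈ 0.256 mm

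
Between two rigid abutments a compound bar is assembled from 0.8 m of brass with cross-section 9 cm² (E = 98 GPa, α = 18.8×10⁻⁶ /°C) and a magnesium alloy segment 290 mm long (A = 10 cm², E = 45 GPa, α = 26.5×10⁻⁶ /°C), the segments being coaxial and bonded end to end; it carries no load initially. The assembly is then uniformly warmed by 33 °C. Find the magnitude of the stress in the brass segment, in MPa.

σ ≈ 53.7 MPa (compressive)

Free thermal expansion of the whole bar: Σ αᵢΔT Lᵢ = 18.8×10⁻⁶×33×800 + 26.5×10⁻⁶×33×290 = 0.7499 mm.
The walls prevent any net length change, so an axial force P (same in every segment) develops. Compatibility: P · Σ Lᵢ/(AᵢEᵢ) = δ_free.
The series flexibility is Σ Lᵢ/(AᵢEᵢ) = 800/(900×98×10³) + 290/(1000×45×10³) = 1.551×10⁻⁵ mm/N.
P = 0.7499 / 1.551×10⁻⁵ = 48340 N = 48.34 kN, compressive.
σ_{brass} = P / A = 48340 / 900 = 53.71 MPa.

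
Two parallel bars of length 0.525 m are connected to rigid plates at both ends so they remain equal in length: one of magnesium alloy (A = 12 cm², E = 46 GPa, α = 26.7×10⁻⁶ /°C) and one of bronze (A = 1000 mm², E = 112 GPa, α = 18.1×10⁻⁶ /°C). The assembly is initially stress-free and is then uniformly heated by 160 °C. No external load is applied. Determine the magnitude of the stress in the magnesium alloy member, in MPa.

The magnesium alloy has the larger α, so on heating it would change length more than the bronze if both were free. The rigid plates force a common final length, so the magnesium alloy is put into compression and the bronze into tension, with equal and opposite forces P (no external load).
Equating the net (thermal + elastic) strains gives |α₁ − α₂|·ΔT = P·[1/(A₁E₁) + 1/(A₂E₂)].
|α₁ − α₂|·ΔT = 8.6×10⁻⁶ × 160 = 0.001376.
1/(A₁E₁) + 1/(A₂E₂) = 1/(1200×46×10³) + 1/(1000×112×10³) = 2.704×10⁻⁸ N⁻¹.
So P = 0.001376 / 2.704×10⁻⁸ = 50.88 kN.
σ_{magnesium alloy} = P/A₁ = 50880/1200 = 42.4 MPa, compressive.

σ ≈ 42.4 MPa (compressive)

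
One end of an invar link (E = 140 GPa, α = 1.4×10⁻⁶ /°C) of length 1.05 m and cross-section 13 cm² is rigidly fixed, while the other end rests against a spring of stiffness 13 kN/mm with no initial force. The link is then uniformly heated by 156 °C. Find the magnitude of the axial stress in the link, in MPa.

σ ≈ 2.13 MPa (compressive)

The unrestrained thermal change is αΔT L = 1.4×10⁻⁶ × 156 × 1050 = 0.2293 mm.
With a force P in the spring, the elastic change of the link is PL/(AE) and that of the spring is P/k; compatibility requires their sum to equal δ_free.
P [ L/(AE) + 1/k ] = δ_free → P [ 1050/(1300×140×10³) + 1/(13×10³) ] = 0.2293.
P = 0.2293 / 8.269×10⁻⁵ = 2773 N.
σ = P/A = 2773/1300 = 2.133 MPa.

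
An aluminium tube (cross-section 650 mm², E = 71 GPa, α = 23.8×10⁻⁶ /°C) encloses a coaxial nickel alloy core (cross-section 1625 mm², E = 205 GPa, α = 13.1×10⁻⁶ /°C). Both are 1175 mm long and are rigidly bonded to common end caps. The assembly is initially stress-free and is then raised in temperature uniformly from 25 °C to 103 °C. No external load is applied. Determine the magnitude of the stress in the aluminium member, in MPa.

Equilibrium of a rigid end plate with no external load gives equal and opposite internal forces ±P in the two members. Since α_{aluminium} > α_{nickel alloy}, heating drives the aluminium into compression and the nickel alloy into tension.
Setting the final lengths equal and cancelling L: (α₁ − α₂)ΔT = P/(A₁E₁) + P/(A₂E₂).
|α₁ − α₂|·ΔT = 10.7×10⁻⁶ × 78 = 0.0008346.
1/(A₁E₁) + 1/(A₂E₂) = 1/(650×71×10³) + 1/(1625×205×10³) = 2.467×10⁻⁸ N⁻¹.
So P = 0.0008346 / 2.467×10⁻⁸ = 33.83 kN.
σ_{aluminium} = P/A₁ = 33830/650 = 52.05 MPa, compressive.

σ ≈ 52 MPa (compressive)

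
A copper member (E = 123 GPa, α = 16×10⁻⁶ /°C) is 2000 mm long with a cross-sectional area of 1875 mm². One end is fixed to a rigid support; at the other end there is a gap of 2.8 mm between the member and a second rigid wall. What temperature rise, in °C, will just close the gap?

ΔT ≈ 87.5 °C

Contact occurs when the free expansion equals the gap: αΔT L = 2.8 mm.
ΔT = 2.8 / (16×10⁻⁶ × 2000) = 87.5 °C.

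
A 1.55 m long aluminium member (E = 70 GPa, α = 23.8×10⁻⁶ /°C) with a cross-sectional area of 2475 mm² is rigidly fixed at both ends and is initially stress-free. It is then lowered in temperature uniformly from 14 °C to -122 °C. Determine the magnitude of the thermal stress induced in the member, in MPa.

The supports are rigid, so the total axial strain is zero. The restrained thermal strain is ε = αΔT = 23.8×10⁻⁶ × 136 = 3236.8×10⁻⁶.
σ = EαΔT = 70×10³ × 23.8×10⁻⁶ × 136 = 226.6 MPa (tensile; the member is trying to contract).

σ ≈ 227 MPa (tensile)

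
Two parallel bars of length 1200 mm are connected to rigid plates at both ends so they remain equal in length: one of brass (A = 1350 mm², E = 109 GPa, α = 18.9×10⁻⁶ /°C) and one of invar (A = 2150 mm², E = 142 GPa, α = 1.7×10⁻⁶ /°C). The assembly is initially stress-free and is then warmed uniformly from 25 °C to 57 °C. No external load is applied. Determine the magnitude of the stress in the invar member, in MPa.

σ ≈ 25.4 MPa (tensile)

Equilibrium of a rigid end plate with no external load gives equal and opposite internal forces ±P in the two members. Since α_{brass} > α_{invar}, heating drives the brass into compression and the invar into tension.
Compatibility of the two members (thermal + elastic change equal): (α₁ − α₂)ΔT = P·[1/(A₁E₁) + 1/(A₂E₂)].
|α₁ − α₂|·ΔT = 17.2×10⁻⁶ × 32 = 0.0005504.
1/(A₁E₁) + 1/(A₂E₂) = 1/(1350×109×10³) + 1/(2150×142×10³) = 1.007×10⁻⁸ N⁻¹.
P = 0.0005504 / 1.007×10⁻⁸ = 54650 N = 54.65 kN.
σ_{invar} = P/A₂ = 54650/2150 = 25.42 MPa, tensile.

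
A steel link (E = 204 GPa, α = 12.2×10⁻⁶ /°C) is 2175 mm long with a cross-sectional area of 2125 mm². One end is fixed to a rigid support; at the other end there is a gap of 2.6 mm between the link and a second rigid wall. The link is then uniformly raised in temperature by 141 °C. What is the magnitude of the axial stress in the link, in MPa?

Free thermal elongation = αΔT L = 12.2×10⁻⁶ × 141 × 2175 = 3.741 mm.
The gap closes (δ_free > 2.6 mm) and the wall then resists a further 3.741 − 2.6 = 1.141 mm of expansion.
So σ = E(δ_free − g)/L = 204×10³ × 1.141/2175 = 107.1 MPa.

σ ≈ 107 MPa (compressive)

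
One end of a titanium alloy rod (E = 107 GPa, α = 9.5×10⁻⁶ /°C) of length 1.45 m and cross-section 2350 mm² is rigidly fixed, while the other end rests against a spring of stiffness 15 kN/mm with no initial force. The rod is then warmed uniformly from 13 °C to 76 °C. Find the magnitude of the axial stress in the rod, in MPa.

σ ≈ 5.1 MPa (compressive)

Free thermal expansion: δ_free = αΔT L = 9.5×10⁻⁶ × 63 × 1450 = 0.8678 mm.
Let P be the compressive force at the spring. The rod shortens elastically by PL/(AE) and the spring compresses by P/k; together these equal δ_free.
P [ L/(AE) + 1/k ] = δ_free → P [ 1450/(2350×107×10³) + 1/(15×10³) ] = 0.8678.
P = 0.8678 / 7.243×10⁻⁵ = 11980 N.
σ = P/A = 11980/2350 = 5.098 MPa.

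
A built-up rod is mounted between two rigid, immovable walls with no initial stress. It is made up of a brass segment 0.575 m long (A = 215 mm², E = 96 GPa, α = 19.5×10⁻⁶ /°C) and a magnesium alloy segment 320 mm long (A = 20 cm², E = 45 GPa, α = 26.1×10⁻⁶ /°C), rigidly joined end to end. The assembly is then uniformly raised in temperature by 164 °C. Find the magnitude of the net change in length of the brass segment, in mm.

If the supports were absent, the total length change would be Σ αᵢΔT Lᵢ = 19.5×10⁻⁶×164×575 + 26.1×10⁻⁶×164×320 = 3.209 mm.
The walls prevent any net length change, so an axial force P (same in every segment) develops. Compatibility: P · Σ Lᵢ/(AᵢEᵢ) = δ_free.
Σ Lᵢ/(AᵢEᵢ) = 575/(215×96×10³) + 320/(2000×45×10³) = 3.141×10⁻⁵ mm/N.
Hence P = δ_free / Σ(L/AE) = 3.209/3.141×10⁻⁵ = 102.1 kN (compressive).
For the brass segment, free thermal change = 19.5×10⁻⁶×164×575 = 1.839 mm and elastic change from P = 102100×575/(215×96×10³) = 2.845 mm; these oppose, so the net change is 1.01 mm (segment shortens).

|ΔL| ≈ 1.01 mm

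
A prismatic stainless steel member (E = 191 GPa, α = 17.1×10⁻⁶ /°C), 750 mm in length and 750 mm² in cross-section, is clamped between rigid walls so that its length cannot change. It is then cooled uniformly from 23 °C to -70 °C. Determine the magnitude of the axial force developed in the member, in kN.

P ≈ 228 kN (tensile)

The ends cannot move, so σ = EαΔT = 191×10³ × 17.1×10⁻⁶ × 93 = 303.7 MPa.
P = AEαΔT = 750 × 191×10³ × 17.1×10⁻⁶ × 93 = 227.8 kN (tensile).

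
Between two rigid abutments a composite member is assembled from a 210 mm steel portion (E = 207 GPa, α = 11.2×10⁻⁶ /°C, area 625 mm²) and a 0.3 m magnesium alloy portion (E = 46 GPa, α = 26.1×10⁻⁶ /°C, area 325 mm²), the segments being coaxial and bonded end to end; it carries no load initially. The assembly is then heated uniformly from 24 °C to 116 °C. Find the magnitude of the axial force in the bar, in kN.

P ≈ 43.2 kN (compressive)

If the supports were absent, the total length change would be Σ αᵢΔT Lᵢ = 11.2×10⁻⁶×92×210 + 26.1×10⁻⁶×92×300 = 0.9367 mm.
Since the ends are fixed, an axial force P builds up, equal in every segment, with P · Σ Lᵢ/(AᵢEᵢ) = δ_free.
The series flexibility is Σ Lᵢ/(AᵢEᵢ) = 210/(625×207×10³) + 300/(325×46×10³) = 2.169×10⁻⁵ mm/N.
So P = 0.9367 / 2.169×10⁻⁵ = 43.19 kN, compressive.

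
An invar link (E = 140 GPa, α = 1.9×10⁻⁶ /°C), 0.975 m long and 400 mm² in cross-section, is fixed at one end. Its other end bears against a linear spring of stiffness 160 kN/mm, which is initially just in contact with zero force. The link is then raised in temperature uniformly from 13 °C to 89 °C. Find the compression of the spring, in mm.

δ ≈ 0.0372 mm

The unrestrained thermal change is αΔT L = 1.9×10⁻⁶ × 76 × 975 = 0.1408 mm.
With a force P in the spring, the elastic change of the link is PL/(AE) and that of the spring is P/k; compatibility requires their sum to equal δ_free.
So P = δ_free / [L/(AE) + 1/k] = 0.1408 / [ 975/(400×140×10³) + 1/(160×10³) ].
P = 0.1408 / 2.366×10⁻⁵ = 5950 N.
Spring compression = P/k = 5950/(160×10³) = 0.03719 mm.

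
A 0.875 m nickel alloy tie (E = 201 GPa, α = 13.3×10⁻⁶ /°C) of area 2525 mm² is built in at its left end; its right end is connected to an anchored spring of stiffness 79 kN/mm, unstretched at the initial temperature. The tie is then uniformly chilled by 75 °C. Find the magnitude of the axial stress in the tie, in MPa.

The unrestrained thermal change is αΔT L = 13.3×10⁻⁶ × 75 × 875 = 0.8728 mm.
Let P be the tensile force in the spring. The tie extends elastically by PL/(AE) and the spring stretches by P/k; together these equal δ_free.
So P = δ_free / [L/(AE) + 1/k] = 0.8728 / [ 875/(2525×201×10³) + 1/(79×10³) ].
P = 0.8728 / 1.438×10⁻⁵ = 60690 N.
σ = P/A = 60690/2525 = 24.03 MPa.

σ ≈ 24 MPa (tensile)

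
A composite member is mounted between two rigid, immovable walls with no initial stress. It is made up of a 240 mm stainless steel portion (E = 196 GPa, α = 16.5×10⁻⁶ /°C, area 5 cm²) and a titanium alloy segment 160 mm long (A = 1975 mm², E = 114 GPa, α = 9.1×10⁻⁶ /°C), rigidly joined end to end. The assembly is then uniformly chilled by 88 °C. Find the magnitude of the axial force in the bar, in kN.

Free thermal contraction of the whole bar: Σ αᵢΔT Lᵢ = 16.5×10⁻⁶×88×240 + 9.1×10⁻⁶×88×160 = 0.4766 mm.
The rigid supports impose zero overall length change; the single axial force P common to all segments must satisfy P Σ Lᵢ/(AᵢEᵢ) = δ_free.
Σ Lᵢ/(AᵢEᵢ) = 240/(500×196×10³) + 160/(1975×114×10³) = 3.16×10⁻⁶ mm/N.
So P = 0.4766 / 3.16×10⁻⁶ = 150.8 kN, tensile.

P ≈ 151 kN (tensile)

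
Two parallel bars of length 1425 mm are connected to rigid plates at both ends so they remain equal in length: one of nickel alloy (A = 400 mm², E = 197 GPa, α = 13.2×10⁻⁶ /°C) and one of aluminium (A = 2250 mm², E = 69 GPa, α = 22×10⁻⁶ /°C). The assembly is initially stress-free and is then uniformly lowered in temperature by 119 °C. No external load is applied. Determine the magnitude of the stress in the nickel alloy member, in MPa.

σ ≈ 137 MPa (compressive)

Both members must finish at the same length. With the larger α, the aluminium tends to over-contract; the plates restrain it, putting the aluminium in tension and the nickel alloy in compression. With no external load the two internal forces are equal and opposite, magnitude P.
Setting the final lengths equal and cancelling L: (α₁ − α₂)ΔT = P/(A₁E₁) + P/(A₂E₂).
|α₁ − α₂|·ΔT = 8.8×10⁻⁶ × 119 = 0.001047.
1/(A₁E₁) + 1/(A₂E₂) = 1/(400×197×10³) + 1/(2250×69×10³) = 1.913×10⁻⁸ N⁻¹.
So P = 0.001047 / 1.913×10⁻⁸ = 54.74 kN.
σ_{nickel alloy} = P/A₁ = 54740/400 = 136.8 MPa, compressive.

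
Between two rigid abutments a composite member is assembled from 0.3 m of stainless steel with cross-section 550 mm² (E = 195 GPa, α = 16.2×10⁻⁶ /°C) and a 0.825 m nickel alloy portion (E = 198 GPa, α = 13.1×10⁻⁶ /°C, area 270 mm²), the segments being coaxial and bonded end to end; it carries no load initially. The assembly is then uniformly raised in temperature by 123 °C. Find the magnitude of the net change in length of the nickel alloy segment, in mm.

If the supports were absent, the total length change would be Σ αᵢΔT Lᵢ = 16.2×10⁻⁶×123×300 + 13.1×10⁻⁶×123×825 = 1.927 mm.
The rigid supports impose zero overall length change; the single axial force P common to all segments must satisfy P Σ Lᵢ/(AᵢEᵢ) = δ_free.
The series flexibility is Σ Lᵢ/(AᵢEᵢ) = 300/(550×195×10³) + 825/(270×198×10³) = 1.823×10⁻⁵ mm/N.
P = 1.927 / 1.823×10⁻⁵ = 105700 N = 105.7 kN, compressive.
For the nickel alloy segment, free thermal change = 13.1×10⁻⁶×123×825 = 1.329 mm and elastic change from P = 105700×825/(270×198×10³) = 1.631 mm; these oppose, so the net change is 0.302 mm (segment shortens).

|ΔL| ≈ 0.302 mm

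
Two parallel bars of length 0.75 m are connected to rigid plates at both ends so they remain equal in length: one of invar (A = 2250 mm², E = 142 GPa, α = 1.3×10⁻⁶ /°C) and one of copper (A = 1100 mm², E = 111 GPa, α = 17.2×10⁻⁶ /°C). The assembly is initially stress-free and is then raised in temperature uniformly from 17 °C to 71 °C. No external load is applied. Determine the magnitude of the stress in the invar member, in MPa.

σ ≈ 33.7 MPa (tensile)

The copper has the larger α, so on heating it would change length more than the invar if both were free. The rigid plates force a common final length, so the copper is put into compression and the invar into tension, with equal and opposite forces P (no external load).
Setting the final lengths equal and cancelling L: (α₁ − α₂)ΔT = P/(A₁E₁) + P/(A₂E₂).
|α₁ − α₂|·ΔT = 15.9×10⁻⁶ × 54 = 0.0008586.
1/(A₁E₁) + 1/(A₂E₂) = 1/(2250×142×10³) + 1/(1100×111×10³) = 1.132×10⁻⁸ N⁻¹.
P = 0.0008586 / 1.132×10⁻⁸ = 75850 N = 75.85 kN.
σ_{invar} = P/A₁ = 75850/2250 = 33.71 MPa, tensile.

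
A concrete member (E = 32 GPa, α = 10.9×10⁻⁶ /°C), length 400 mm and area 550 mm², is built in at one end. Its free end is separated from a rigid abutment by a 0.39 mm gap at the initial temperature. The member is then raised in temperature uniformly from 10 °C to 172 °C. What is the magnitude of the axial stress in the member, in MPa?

Unrestrained expansion: δ_free = αΔT L = 10.9×10⁻⁶ × 162 × 400 = 0.7063 mm.
This exceeds the 0.39 mm gap, so the wall pushes back. The portion of expansion that must be recovered elastically is δ_free − gap = 0.7063 − 0.39 = 0.3163 mm.
That suppressed elongation corresponds to σ = E·Δ/L = 32×10³ × 0.3163/400 = 25.31 MPa.

σ ≈ 25.3 MPa (compressive)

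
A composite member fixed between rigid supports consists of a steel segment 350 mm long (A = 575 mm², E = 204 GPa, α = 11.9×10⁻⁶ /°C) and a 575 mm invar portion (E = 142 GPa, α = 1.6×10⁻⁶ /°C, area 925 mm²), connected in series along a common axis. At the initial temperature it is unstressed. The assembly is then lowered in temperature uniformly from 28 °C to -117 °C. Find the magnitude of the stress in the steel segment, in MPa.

Free thermal contraction of the whole bar: Σ αᵢΔT Lᵢ = 11.9×10⁻⁶×145×350 + 1.6×10⁻⁶×145×575 = 0.7373 mm.
The rigid supports impose zero overall length change; the single axial force P common to all segments must satisfy P Σ Lᵢ/(AᵢEᵢ) = δ_free.
Σ Lᵢ/(AᵢEᵢ) = 350/(575×204×10³) + 575/(925×142×10³) = 7.361×10⁻⁶ mm/N.
So P = 0.7373 / 7.361×10⁻⁶ = 100.2 kN, tensile.
σ_{steel} = P / A = 100200 / 575 = 174.2 MPa.

σ ≈ 174 MPa (tensile)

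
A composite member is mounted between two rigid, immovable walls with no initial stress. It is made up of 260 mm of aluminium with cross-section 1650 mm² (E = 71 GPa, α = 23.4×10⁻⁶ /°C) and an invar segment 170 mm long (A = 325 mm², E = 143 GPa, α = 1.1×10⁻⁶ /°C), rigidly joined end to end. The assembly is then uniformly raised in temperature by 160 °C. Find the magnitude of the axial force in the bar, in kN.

With the walls removed the bar would change length by δ_free = Σ αᵢΔT Lᵢ = 23.4×10⁻⁶×160×260 + 1.1×10⁻⁶×160×170 = 1.003 mm.
The walls prevent any net length change, so an axial force P (same in every segment) develops. Compatibility: P · Σ Lᵢ/(AᵢEᵢ) = δ_free.
The series flexibility is Σ Lᵢ/(AᵢEᵢ) = 260/(1650×71×10³) + 170/(325×143×10³) = 5.877×10⁻⁶ mm/N.
Hence P = δ_free / Σ(L/AE) = 1.003/5.877×10⁻⁶ = 170.7 kN (compressive).

P ≈ 171 kN (compressive)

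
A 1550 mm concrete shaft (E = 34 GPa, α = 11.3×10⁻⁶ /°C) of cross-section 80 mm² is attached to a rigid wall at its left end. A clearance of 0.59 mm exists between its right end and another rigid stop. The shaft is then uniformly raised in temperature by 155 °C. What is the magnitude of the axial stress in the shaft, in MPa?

σ ≈ 46.6 MPa (compressive)

Free thermal elongation = αΔT L = 11.3×10⁻⁶ × 155 × 1550 = 2.715 mm.
This exceeds the 0.59 mm gap, so the wall pushes back. The portion of expansion that must be recovered elastically is δ_free − gap = 2.715 − 0.59 = 2.125 mm.
That suppressed elongation corresponds to σ = E·Δ/L = 34×10³ × 2.125/1550 = 46.61 MPa.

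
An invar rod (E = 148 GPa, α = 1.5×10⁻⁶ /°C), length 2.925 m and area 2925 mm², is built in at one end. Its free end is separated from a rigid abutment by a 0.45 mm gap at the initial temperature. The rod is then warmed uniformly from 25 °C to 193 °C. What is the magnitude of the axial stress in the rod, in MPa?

σ ≈ 14.5 MPa (compressive)

If the wall were absent the rod would grow by αΔT L = 1.5×10⁻⁶ × 168 × 2925 = 0.7371 mm.
After closing the 0.45 mm clearance, 0.7371 − 0.45 = 0.2871 mm of expansion remains to be suppressed by the wall.
That suppressed elongation corresponds to σ = E·Δ/L = 148×10³ × 0.2871/2925 = 14.53 MPa.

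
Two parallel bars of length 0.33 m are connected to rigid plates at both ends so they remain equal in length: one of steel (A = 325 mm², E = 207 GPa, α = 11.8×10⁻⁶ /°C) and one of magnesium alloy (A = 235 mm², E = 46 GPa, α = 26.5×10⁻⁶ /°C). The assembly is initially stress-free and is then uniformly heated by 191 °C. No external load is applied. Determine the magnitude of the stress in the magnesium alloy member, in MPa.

σ ≈ 111 MPa (compressive)

The magnesium alloy has the larger α, so on heating it would change length more than the steel if both were free. The rigid plates force a common final length, so the magnesium alloy is put into compression and the steel into tension, with equal and opposite forces P (no external load).
Equating the net (thermal + elastic) strains gives |α₁ − α₂|·ΔT = P·[1/(A₁E₁) + 1/(A₂E₂)].
|α₁ − α₂|·ΔT = 14.7×10⁻⁶ × 191 = 0.002808.
1/(A₁E₁) + 1/(A₂E₂) = 1/(325×207×10³) + 1/(235×46×10³) = 1.074×10⁻⁷ N⁻¹.
P = 0.002808 / 1.074×10⁻⁷ = 26150 N = 26.15 kN.
σ_{magnesium alloy} = P/A₂ = 26150/235 = 111.3 MPa, compressive.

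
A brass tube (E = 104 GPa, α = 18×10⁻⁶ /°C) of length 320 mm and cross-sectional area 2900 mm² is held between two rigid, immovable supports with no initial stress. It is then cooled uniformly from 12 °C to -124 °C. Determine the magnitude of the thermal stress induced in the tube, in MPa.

With length fixed, the mechanical strain must cancel the thermal strain αΔT = 18×10⁻⁶ × 136 = 2448×10⁻⁶.
Hence σ = E·αΔT = 104×10³ × 2448×10⁻⁶ = 254.6 MPa, tensile.

σ ≈ 255 MPa (tensile)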